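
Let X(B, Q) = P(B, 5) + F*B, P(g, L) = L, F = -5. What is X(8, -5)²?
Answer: 1225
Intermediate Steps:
X(B, Q) = 5 - 5*B
X(8, -5)² = (5 - 5*8)² = (5 - 40)² = (-35)² = 1225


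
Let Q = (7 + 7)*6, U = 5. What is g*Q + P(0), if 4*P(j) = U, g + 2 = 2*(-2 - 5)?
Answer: -5371/4 ≈ -1342.8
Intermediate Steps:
g = -16 (g = -2 + 2*(-2 - 5) = -2 + 2*(-7) = -2 - 14 = -16)
P(j) = 5/4 (P(j) = (¼)*5 = 5/4)
Q = 84 (Q = 14*6 = 84)
g*Q + P(0) = -16*84 + 5/4 = -1344 + 5/4 = -5371/4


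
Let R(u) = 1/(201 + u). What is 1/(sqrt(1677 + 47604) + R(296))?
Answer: -497/12172850528 + 247009*sqrt(49281)/12172850528 ≈ 0.0045046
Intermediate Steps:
1/(sqrt(1677 + 47604) + R(296)) = 1/(sqrt(1677 + 47604) + 1/(201 + 296)) = 1/(sqrt(49281) + 1/497) = 1/(1/497 + sqrt(49281))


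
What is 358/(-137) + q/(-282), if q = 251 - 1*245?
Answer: -16963/6439 ≈ -2.6344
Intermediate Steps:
q = 6 (q = 251 - 245 = 6)
358/(-137) + q/(-282) = 358/(-137) + 6/(-282) = 358*(-1/137) + 6*(-1/282) = -358/137 - 1/47 = -16963/6439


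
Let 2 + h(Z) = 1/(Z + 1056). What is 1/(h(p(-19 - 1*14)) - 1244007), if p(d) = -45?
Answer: -1011/1257693098 ≈ -8.0385e-7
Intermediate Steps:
h(Z) = -2 + 1/(1056 + Z) (h(Z) = -2 + 1/(Z + 1056) = -2 + 1/(1056 + Z))
1/(h(p(-19 - 1*14)) - 1244007) = 1/((-2111 - 2*(-45))/(1056 - 45) - 1244007) = 1/((-2111 + 90)/1011 - 1244007) = 1/((1/1011)*(-2021) - 1244007) = 1/(-2021/1011 - 1244007) = 1/(-1257693098/1011) = -1011/1257693098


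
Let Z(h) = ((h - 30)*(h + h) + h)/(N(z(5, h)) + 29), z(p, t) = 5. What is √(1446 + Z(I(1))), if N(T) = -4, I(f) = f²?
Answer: √36093/5 ≈ 37.996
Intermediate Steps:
Z(h) = h/25 + 2*h*(-30 + h)/25 (Z(h) = ((h - 30)*(h + h) + h)/(-4 + 29) = ((-30 + h)*(2*h) + h)/25 = (2*h*(-30 + h) + h)*(1/25) = (h + 2*h*(-30 + h))*(1/25) = h/25 + 2*h*(-30 + h)/25)
√(1446 + Z(I(1))) = √(1446 + (1/25)*1²*(-59 + 2*1²)) = √(1446 + (1/25)*1*(-59 + 2*1)) = √(1446 + (1/25)*1*(-59 + 2)) = √(1446 + (1/25)*1*(-57)) = √(1446 - 57/25) = √(36093/25) = √36093/5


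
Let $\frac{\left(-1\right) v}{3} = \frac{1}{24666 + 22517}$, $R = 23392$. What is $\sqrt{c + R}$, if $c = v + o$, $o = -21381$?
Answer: $\frac{\sqrt{4476959426830}}{47183} \approx 44.844$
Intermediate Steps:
$v = - \frac{3}{47183}$ ($v = - \frac{3}{24666 + 22517} = - \frac{3}{47183} \approx -6.3582 \cdot 10^{-5}$)
$c = - \frac{1008819726}{47183}$ ($c = - \frac{3}{47183} - 21381 = - \frac{1008819726}{47183} \approx -21381.0$)
$\sqrt{c + R} = \sqrt{- \frac{1008819726}{47183} + 23392} = \sqrt{\frac{94885010}{47183}} = \frac{\sqrt{4476959426830}}{47183}$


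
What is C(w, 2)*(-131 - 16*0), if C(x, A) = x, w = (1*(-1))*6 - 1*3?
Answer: 1179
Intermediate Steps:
w = -9 (w = -1*6 - 3 = -6 - 3 = -9)
C(w, 2)*(-131 - 16*0) = -9*(-131 - 16*0) = -9*(-131 + 0) = -9*(-131) = 1179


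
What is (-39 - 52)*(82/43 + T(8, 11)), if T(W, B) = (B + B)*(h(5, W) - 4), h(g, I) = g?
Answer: -93548/43 ≈ -2175.5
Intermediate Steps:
T(W, B) = 2*B (T(W, B) = (B + B)*(5 - 4) = (2*B)*1 = 2*B)
(-39 - 52)*(82/43 + T(8, 11)) = (-39 - 52)*(82/43 + 2*11) = -91*(82*(1/43) + 22) = -91*(82/43 + 22) = -91*1028/43 = -93548/43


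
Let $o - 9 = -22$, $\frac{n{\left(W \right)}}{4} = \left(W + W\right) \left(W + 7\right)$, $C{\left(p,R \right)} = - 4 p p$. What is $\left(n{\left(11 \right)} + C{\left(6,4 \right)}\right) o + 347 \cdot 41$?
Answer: $-4493$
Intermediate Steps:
$C{\left(p,R \right)} = - 4 p^{2}$
$n{\left(W \right)} = 8 W \left(7 + W\right)$ ($n{\left(W \right)} = 4 \left(W + W\right) \left(W + 7\right) = 4 \cdot 2 W \left(7 + W\right) = 8 W \left(7 + W\right)$)
$o = -13$ ($o = 9 - 22 = -13$)
$\left(n{\left(11 \right)} + C{\left(6,4 \right)}\right) o + 347 \cdot 41 = \left(8 \cdot 11 \left(7 + 11\right) - 4 \cdot 6^{2}\right) \left(-13\right) + 347 \cdot 41 = \left(8 \cdot 11 \cdot 18 - 144\right) \left(-13\right) + 14227 = \left(1584 - 144\right) \left(-13\right) + 14227 = 1440 \left(-13\right) + 14227 = -18720 + 14227 = -4493$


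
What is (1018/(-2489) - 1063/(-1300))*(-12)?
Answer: -3967221/808925 ≈ -4.9043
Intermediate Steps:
(1018/(-2489) - 1063/(-1300))*(-12) = (1018*(-1/2489) - 1063*(-1/1300))*(-12) = (-1018/2489 + 1063/1300)*(-12) = (1322407/3235700)*(-12) = -3967221/808925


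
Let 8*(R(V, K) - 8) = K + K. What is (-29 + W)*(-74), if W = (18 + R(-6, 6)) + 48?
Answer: -3441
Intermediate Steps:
R(V, K) = 8 + K/4 (R(V, K) = 8 + (K + K)/8 = 8 + (2*K)/8 = 8 + K/4)
W = 151/2 (W = (18 + (8 + (¼)*6)) + 48 = (18 + (8 + 3/2)) + 48 = (18 + 19/2) + 48 = 55/2 + 48 = 151/2 ≈ 75.500)
(-29 + W)*(-74) = (-29 + 151/2)*(-74) = (93/2)*(-74) = -3441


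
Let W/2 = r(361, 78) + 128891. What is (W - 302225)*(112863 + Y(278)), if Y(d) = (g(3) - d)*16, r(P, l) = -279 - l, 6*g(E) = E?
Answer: -4896057411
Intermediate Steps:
g(E) = E/6
W = 257068 (W = 2*((-279 - 1*78) + 128891) = 2*((-279 - 78) + 128891) = 2*(-357 + 128891) = 2*128534 = 257068)
Y(d) = 8 - 16*d (Y(d) = ((⅙)*3 - d)*16 = (½ - d)*16 = 8 - 16*d)
(W - 302225)*(112863 + Y(278)) = (257068 - 302225)*(112863 + (8 - 16*278)) = -45157*(112863 + (8 - 4448)) = -45157*(112863 - 4440) = -45157*108423 = -4896057411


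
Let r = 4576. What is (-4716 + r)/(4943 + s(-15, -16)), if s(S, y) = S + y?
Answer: -35/1228 ≈ -0.028502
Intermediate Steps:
(-4716 + r)/(4943 + s(-15, -16)) = (-4716 + 4576)/(4943 + (-15 - 16)) = -140/(4943 - 31) = -140/4912 = -140*1/4912 = -35/1228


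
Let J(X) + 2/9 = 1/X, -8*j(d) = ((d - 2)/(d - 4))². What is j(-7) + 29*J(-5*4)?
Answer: -347527/43560 ≈ -7.9781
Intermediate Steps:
j(d) = -(-2 + d)²/(8*(-4 + d)²) (j(d) = -(d - 2)²/(d - 4)²/8 = -(-2 + d)²/(-4 + d)²/8 = -(-2 + d)²/(8*(-4 + d)²))
J(X) = -2/9 + 1/X
j(-7) + 29*J(-5*4) = -(-2 - 7)²/(8*(-4 - 7)²) + 29*(-2/9 + 1/(-5*4)) = -⅛*(-9)²/(-11)² + 29*(-2/9 + 1/(-20)) = -⅛*1/121*81 + 29*(-2/9 - 1/20) = -81/968 + 29*(-49/180) = -81/968 - 1421/180 = -347527/43560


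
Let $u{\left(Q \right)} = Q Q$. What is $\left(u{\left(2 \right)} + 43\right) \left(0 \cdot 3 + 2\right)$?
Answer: $94$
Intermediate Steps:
$u{\left(Q \right)} = Q^{2}$
$\left(u{\left(2 \right)} + 43\right) \left(0 \cdot 3 + 2\right) = \left(2^{2} + 43\right) \left(0 \cdot 3 + 2\right) = \left(4 + 43\right) \left(0 + 2\right) = 47 \cdot 2 = 94$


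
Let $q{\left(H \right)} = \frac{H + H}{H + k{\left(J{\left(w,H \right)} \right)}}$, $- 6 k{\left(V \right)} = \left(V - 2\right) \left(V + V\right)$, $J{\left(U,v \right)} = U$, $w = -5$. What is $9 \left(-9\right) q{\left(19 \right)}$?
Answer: $- \frac{4617}{11} \approx -419.73$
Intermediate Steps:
$k{\left(V \right)} = - \frac{V \left(-2 + V\right)}{3}$ ($k{\left(V \right)} = - \frac{\left(V - 2\right) \left(V + V\right)}{6} = - \frac{\left(-2 + V\right) 2 V}{6} = - \frac{2 V \left(-2 + V\right)}{6} = - \frac{V \left(-2 + V\right)}{3}$)
$q{\left(H \right)} = \frac{2 H}{- \frac{35}{3} + H}$ ($q{\left(H \right)} = \frac{H + H}{H + \frac{1}{3} \left(-5\right) \left(2 - -5\right)} = \frac{2 H}{H + \frac{1}{3} \left(-5\right) \left(2 + 5\right)} = \frac{2 H}{H + \frac{1}{3} \left(-5\right) 7} = \frac{2 H}{H - \frac{35}{3}} = \frac{2 H}{- \frac{35}{3} + H}$)
$9 \left(-9\right) q{\left(19 \right)} = 9 \left(-9\right) 6 \cdot 19 \frac{1}{-35 + 3 \cdot 19} = - 81 \cdot 6 \cdot 19 \frac{1}{-35 + 57} = - 81 \cdot 6 \cdot 19 \cdot \frac{1}{22} = \left(-81\right) \frac{57}{11} = - \frac{4617}{11}$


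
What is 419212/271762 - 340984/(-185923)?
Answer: 85303823242/25263403163 ≈ 3.3766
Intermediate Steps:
419212/271762 - 340984/(-185923) = 419212*(1/271762) - 340984*(-1/185923) = 209606/135881 + 340984/185923 = 85303823242/25263403163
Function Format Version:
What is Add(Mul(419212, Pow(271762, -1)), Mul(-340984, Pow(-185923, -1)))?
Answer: Rational(85303823242, 25263403163) ≈ 3.3766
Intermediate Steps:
Add(Mul(419212, Pow(271762, -1)), Mul(-340984, Pow(-185923, -1))) = Add(Mul(419212, Rational(1, 271762)), Mul(-340984, Rational(-1, 185923))) = Add(Rational(209606, 135881), Rational(340984, 185923)) = Rational(85303823242, 25263403163)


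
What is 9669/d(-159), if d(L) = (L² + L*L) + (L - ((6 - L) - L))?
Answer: 3223/16693 ≈ 0.19307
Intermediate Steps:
d(L) = -6 + 2*L² + 3*L (d(L) = (L² + L²) + (L - (6 - 2*L)) = 2*L² + (L + (-6 + 2*L)) = 2*L² + (-6 + 3*L) = -6 + 2*L² + 3*L)
9669/d(-159) = 9669/(-6 + 2*(-159)² + 3*(-159)) = 9669/(-6 + 2*25281 - 477) = 9669/(-6 + 50562 - 477) = 9669/50079 = 9669*(1/50079) = 3223/16693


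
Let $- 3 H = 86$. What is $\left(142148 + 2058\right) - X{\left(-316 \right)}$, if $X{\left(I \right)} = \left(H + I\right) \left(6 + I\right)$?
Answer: $\frac{112078}{3} \approx 37359.0$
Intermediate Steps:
$H = - \frac{86}{3}$ ($H = \left(- \frac{1}{3}\right) 86 = - \frac{86}{3} \approx -28.667$)
$X{\left(I \right)} = \left(6 + I\right) \left(- \frac{86}{3} + I\right)$ ($X{\left(I \right)} = \left(- \frac{86}{3} + I\right) \left(6 + I\right) = \left(6 + I\right) \left(- \frac{86}{3} + I\right)$)
$\left(142148 + 2058\right) - X{\left(-316 \right)} = \left(142148 + 2058\right) - \left(-172 + \left(-316\right)^{2} - - \frac{21488}{3}\right) = 144206 - \left(-172 + 99856 + \frac{21488}{3}\right) = 144206 - \frac{320540}{3} = \frac{112078}{3}$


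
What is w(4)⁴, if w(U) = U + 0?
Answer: 256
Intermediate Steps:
w(U) = U
w(4)⁴ = 4⁴ = 256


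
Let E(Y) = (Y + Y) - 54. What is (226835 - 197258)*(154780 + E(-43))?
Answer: 4573787280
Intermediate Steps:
E(Y) = -54 + 2*Y (E(Y) = 2*Y - 54 = -54 + 2*Y)
(226835 - 197258)*(154780 + E(-43)) = (226835 - 197258)*(154780 + (-54 + 2*(-43))) = 29577*(154780 + (-54 - 86)) = 29577*(154780 - 140) = 29577*154640 = 4573787280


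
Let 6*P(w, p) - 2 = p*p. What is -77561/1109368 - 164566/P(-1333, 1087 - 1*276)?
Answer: -382133059777/243218949688 ≈ -1.5711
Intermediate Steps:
P(w, p) = ⅓ + p²/6 (P(w, p) = ⅓ + (p*p)/6 = ⅓ + p²/6)
-77561/1109368 - 164566/P(-1333, 1087 - 1*276) = -77561/1109368 - 164566/(⅓ + (1087 - 1*276)²/6) = -77561*1/1109368 - 164566/(⅓ + (1087 - 276)²/6) = -77561/1109368 - 164566/(⅓ + (⅙)*811²) = -77561/1109368 - 164566/(⅓ + (⅙)*657721) = -77561/1109368 - 164566/(⅓ + 657721/6) = -77561/1109368 - 164566/219241/2 = -77561/1109368 - 164566*2/219241 = -77561/1109368 - 329132/219241 = -382133059777/243218949688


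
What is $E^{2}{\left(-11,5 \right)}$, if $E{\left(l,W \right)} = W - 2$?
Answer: $9$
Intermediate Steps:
$E{\left(l,W \right)} = -2 + W$ ($E{\left(l,W \right)} = W - 2 = -2 + W$)
$E^{2}{\left(-11,5 \right)} = \left(-2 + 5\right)^{2} = 3^{2} = 9$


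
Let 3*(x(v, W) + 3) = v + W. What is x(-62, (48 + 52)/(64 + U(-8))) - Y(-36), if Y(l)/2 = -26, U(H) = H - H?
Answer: 1385/48 ≈ 28.854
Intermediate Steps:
U(H) = 0
Y(l) = -52 (Y(l) = 2*(-26) = -52)
x(v, W) = -3 + W/3 + v/3 (x(v, W) = -3 + (v + W)/3 = -3 + (W + v)/3 = -3 + (W/3 + v/3) = -3 + W/3 + v/3)
x(-62, (48 + 52)/(64 + U(-8))) - Y(-36) = (-3 + ((48 + 52)/(64 + 0))/3 + (1/3)*(-62)) - 1*(-52) = (-3 + (100/64)/3 - 62/3) + 52 = (-3 + (100*(1/64))/3 - 62/3) + 52 = (-3 + (1/3)*(25/16) - 62/3) + 52 = (-3 + 25/48 - 62/3) + 52 = -1111/48 + 52 = 1385/48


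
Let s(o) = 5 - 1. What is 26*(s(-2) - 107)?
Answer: -2678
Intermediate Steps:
s(o) = 4
26*(s(-2) - 107) = 26*(4 - 107) = 26*(-103) = -2678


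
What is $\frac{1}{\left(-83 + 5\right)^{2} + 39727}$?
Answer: $\frac{1}{45811} \approx 2.1829 \cdot 10^{-5}$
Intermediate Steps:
$\frac{1}{\left(-83 + 5\right)^{2} + 39727} = \frac{1}{\left(-78\right)^{2} + 39727} = \frac{1}{6084 + 39727} = \frac{1}{45811}$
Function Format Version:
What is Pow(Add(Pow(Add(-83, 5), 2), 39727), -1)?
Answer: Rational(1, 45811) ≈ 2.1829e-5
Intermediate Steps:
Pow(Add(Pow(Add(-83, 5), 2), 39727), -1) = Pow(Add(Pow(-78, 2), 39727), -1) = Pow(Add(6084, 39727), -1) = Pow(45811, -1) = Rational(1, 45811)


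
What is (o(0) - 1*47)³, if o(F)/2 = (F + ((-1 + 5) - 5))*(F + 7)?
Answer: -226981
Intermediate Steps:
o(F) = 2*(-1 + F)*(7 + F) (o(F) = 2*((F + ((-1 + 5) - 5))*(F + 7)) = 2*((F + (4 - 5))*(7 + F)) = 2*((F - 1)*(7 + F)) = 2*((-1 + F)*(7 + F)) = 2*(-1 + F)*(7 + F))
(o(0) - 1*47)³ = ((-14 + 2*0² + 12*0) - 1*47)³ = ((-14 + 2*0 + 0) - 47)³ = ((-14 + 0 + 0) - 47)³ = (-14 - 47)³ = (-61)³ = -226981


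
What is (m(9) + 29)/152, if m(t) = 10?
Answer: 39/152 ≈ 0.25658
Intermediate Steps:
(m(9) + 29)/152 = (10 + 29)/152 = 39*(1/152) = 39/152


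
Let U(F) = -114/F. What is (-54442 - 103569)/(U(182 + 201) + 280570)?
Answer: -60518213/107458196 ≈ -0.56318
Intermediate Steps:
(-54442 - 103569)/(U(182 + 201) + 280570) = (-54442 - 103569)/(-114/(182 + 201) + 280570) = -158011/(-114/383 + 280570) = -158011/107458196/383 = -158011*383/107458196 = -60518213/107458196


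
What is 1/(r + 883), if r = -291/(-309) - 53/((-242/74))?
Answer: 12463/11218549 ≈ 0.0011109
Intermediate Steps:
r = 213720/12463 (r = -291*(-1/309) - 53/((-242*1/74)) = 97/103 - 53/(-121/37) = 97/103 - 53*(-37/121) = 97/103 + 1961/121 = 213720/12463 ≈ 17.148)
1/(r + 883) = 1/(213720/12463 + 883) = 1/(11218549/12463) = 12463/11218549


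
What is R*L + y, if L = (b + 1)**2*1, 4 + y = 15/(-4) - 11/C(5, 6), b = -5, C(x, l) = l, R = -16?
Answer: -3187/12 ≈ -265.58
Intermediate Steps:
y = -115/12 (y = -4 + (15/(-4) - 11/6) = -4 + (15*(-1/4) - 11*1/6) = -4 + (-15/4 - 11/6) = -4 - 67/12 = -115/12 ≈ -9.5833)
L = 16 (L = (-5 + 1)**2*1 = (-4)**2*1 = 16*1 = 16)
R*L + y = -16*16 - 115/12 = -256 - 115/12 = -3187/12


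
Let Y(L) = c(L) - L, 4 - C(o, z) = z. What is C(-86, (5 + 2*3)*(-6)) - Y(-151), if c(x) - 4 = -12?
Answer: -73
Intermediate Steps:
c(x) = -8 (c(x) = 4 - 12 = -8)
C(o, z) = 4 - z
Y(L) = -8 - L
C(-86, (5 + 2*3)*(-6)) - Y(-151) = (4 - (5 + 2*3)*(-6)) - (-8 - 1*(-151)) = (4 - (5 + 6)*(-6)) - (-8 + 151) = (4 - 11*(-6)) - 1*143 = (4 - 1*(-66)) - 143 = (4 + 66) - 143 = 70 - 143 = -73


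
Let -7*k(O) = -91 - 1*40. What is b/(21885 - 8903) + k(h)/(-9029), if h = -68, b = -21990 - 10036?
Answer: -1012919960/410250673 ≈ -2.4690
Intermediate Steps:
b = -32026
k(O) = 131/7 (k(O) = -(-91 - 1*40)/7 = -(-91 - 40)/7 = -⅐*(-131) = 131/7)
b/(21885 - 8903) + k(h)/(-9029) = -32026/(21885 - 8903) + (131/7)/(-9029) = -32026/12982 + (131/7)*(-1/9029) = -32026*1/12982 - 131/63203 = -16013/6491 - 131/63203 = -1012919960/410250673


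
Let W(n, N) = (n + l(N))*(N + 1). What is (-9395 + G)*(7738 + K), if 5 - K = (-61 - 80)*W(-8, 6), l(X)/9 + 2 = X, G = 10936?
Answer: 54519039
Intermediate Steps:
l(X) = -18 + 9*X
W(n, N) = (1 + N)*(-18 + n + 9*N) (W(n, N) = (n + (-18 + 9*N))*(N + 1) = (-18 + n + 9*N)*(1 + N) = (1 + N)*(-18 + n + 9*N))
K = 27641 (K = 5 - (-61 - 80)*(-18 - 8 - 9*6 + 9*6**2 + 6*(-8)) = 5 - (-141)*(-18 - 8 - 54 + 9*36 - 48) = 5 - (-141)*(-18 - 8 - 54 + 324 - 48) = 5 - (-141)*196 = 5 - 1*(-27636) = 5 + 27636 = 27641)
(-9395 + G)*(7738 + K) = (-9395 + 10936)*(7738 + 27641) = 1541*35379 = 54519039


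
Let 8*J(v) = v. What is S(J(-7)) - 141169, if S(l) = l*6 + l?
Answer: -1129401/8 ≈ -1.4118e+5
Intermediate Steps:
J(v) = v/8
S(l) = 7*l (S(l) = 6*l + l = 7*l)
S(J(-7)) - 141169 = 7*((1/8)*(-7)) - 141169 = 7*(-7/8) - 141169 = -49/8 - 141169 = -1129401/8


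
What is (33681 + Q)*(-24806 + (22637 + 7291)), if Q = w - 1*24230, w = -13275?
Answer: -19586528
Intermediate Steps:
Q = -37505 (Q = -13275 - 1*24230 = -13275 - 24230 = -37505)
(33681 + Q)*(-24806 + (22637 + 7291)) = (33681 - 37505)*(-24806 + (22637 + 7291)) = -3824*(-24806 + 29928) = -3824*5122 = -19586528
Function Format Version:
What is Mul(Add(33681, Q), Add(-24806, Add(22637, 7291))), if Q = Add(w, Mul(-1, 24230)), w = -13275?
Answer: -19586528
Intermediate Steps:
Q = -37505 (Q = Add(-13275, Mul(-1, 24230)) = Add(-13275, -24230) = -37505)
Mul(Add(33681, Q), Add(-24806, Add(22637, 7291))) = Mul(Add(33681, -37505), Add(-24806, Add(22637, 7291))) = Mul(-3824, Add(-24806, 29928)) = Mul(-3824, 5122) = -19586528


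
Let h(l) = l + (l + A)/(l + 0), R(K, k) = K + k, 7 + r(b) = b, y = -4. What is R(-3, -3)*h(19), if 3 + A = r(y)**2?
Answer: -2988/19 ≈ -157.26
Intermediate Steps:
r(b) = -7 + b
A = 118 (A = -3 + (-7 - 4)**2 = -3 + (-11)**2 = -3 + 121 = 118)
h(l) = l + (118 + l)/l (h(l) = l + (l + 118)/(l + 0) = l + (118 + l)/l)
R(-3, -3)*h(19) = (-3 - 3)*(1 + 19 + 118/19) = -6*(1 + 19 + 118*(1/19)) = -6*(1 + 19 + 118/19) = -6*498/19 = -2988/19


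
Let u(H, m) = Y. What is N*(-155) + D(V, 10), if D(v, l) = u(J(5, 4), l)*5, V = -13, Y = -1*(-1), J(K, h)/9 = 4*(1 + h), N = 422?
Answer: -65405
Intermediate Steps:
J(K, h) = 36 + 36*h (J(K, h) = 9*(4*(1 + h)) = 9*(4 + 4*h) = 36 + 36*h)
Y = 1
u(H, m) = 1
D(v, l) = 5 (D(v, l) = 1*5 = 5)
N*(-155) + D(V, 10) = 422*(-155) + 5 = -65410 + 5 = -65405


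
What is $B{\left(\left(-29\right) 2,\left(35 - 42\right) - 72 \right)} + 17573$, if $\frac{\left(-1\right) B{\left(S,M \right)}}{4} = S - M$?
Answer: $17489$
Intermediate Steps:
$B{\left(S,M \right)} = - 4 S + 4 M$ ($B{\left(S,M \right)} = - 4 \left(S - M\right) = - 4 S + 4 M$)
$B{\left(\left(-29\right) 2,\left(35 - 42\right) - 72 \right)} + 17573 = \left(- 4 \left(\left(-29\right) 2\right) + 4 \left(\left(35 - 42\right) - 72\right)\right) + 17573 = \left(\left(-4\right) \left(-58\right) + 4 \left(-7 - 72\right)\right) + 17573 = \left(232 + 4 \left(-79\right)\right) + 17573 = \left(232 - 316\right) + 17573 = -84 + 17573 = 17489$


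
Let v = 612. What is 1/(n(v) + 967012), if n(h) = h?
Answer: 1/967624 ≈ 1.0335e-6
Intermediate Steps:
1/(n(v) + 967012) = 1/(612 + 967012) = 1/967624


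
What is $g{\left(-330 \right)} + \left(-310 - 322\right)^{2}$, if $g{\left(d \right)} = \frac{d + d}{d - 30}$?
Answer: $\frac{2396555}{6} \approx 3.9943 \cdot 10^{5}$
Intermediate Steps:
$g{\left(d \right)} = \frac{2 d}{-30 + d}$
$g{\left(-330 \right)} + \left(-310 - 322\right)^{2} = 2 \left(-330\right) \frac{1}{-30 - 330} + \left(-310 - 322\right)^{2} = 2 \left(-330\right) \frac{1}{-360} + \left(-310 - 322\right)^{2} = 2 \left(-330\right) \left(- \frac{1}{360}\right) + \left(-632\right)^{2} = \frac{11}{6} + 399424 = \frac{2396555}{6}$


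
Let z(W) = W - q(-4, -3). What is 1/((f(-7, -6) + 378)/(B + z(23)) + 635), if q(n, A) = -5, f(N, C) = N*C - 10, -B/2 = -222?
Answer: 236/150065 ≈ 0.0015727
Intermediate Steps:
B = 444 (B = -2*(-222) = 444)
f(N, C) = -10 + C*N (f(N, C) = C*N - 10 = -10 + C*N)
z(W) = 5 + W (z(W) = W - 1*(-5) = W + 5 = 5 + W)
1/((f(-7, -6) + 378)/(B + z(23)) + 635) = 1/(((-10 - 6*(-7)) + 378)/(444 + (5 + 23)) + 635) = 1/(((-10 + 42) + 378)/(444 + 28) + 635) = 1/((32 + 378)/472 + 635) = 1/(410*(1/472) + 635) = 1/(205/236 + 635) = 1/(150065/236) = 236/150065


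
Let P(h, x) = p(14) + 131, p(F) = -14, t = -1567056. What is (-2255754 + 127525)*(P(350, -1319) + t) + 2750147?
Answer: 3334807771178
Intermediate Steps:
P(h, x) = 117 (P(h, x) = -14 + 131 = 117)
(-2255754 + 127525)*(P(350, -1319) + t) + 2750147 = (-2255754 + 127525)*(117 - 1567056) + 2750147 = -2128229*(-1566939) + 2750147 = 3334805021031 + 2750147 = 3334807771178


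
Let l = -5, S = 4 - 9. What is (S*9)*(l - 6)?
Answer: 495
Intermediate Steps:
S = -5
(S*9)*(l - 6) = (-5*9)*(-5 - 6) = -45*(-11) = 495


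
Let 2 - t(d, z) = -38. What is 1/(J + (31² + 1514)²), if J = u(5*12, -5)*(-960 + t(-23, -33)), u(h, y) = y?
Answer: 1/6130225 ≈ 1.6313e-7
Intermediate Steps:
t(d, z) = 40 (t(d, z) = 2 - 1*(-38) = 2 + 38 = 40)
J = 4600 (J = -5*(-960 + 40) = -5*(-920) = 4600)
1/(J + (31² + 1514)²) = 1/(4600 + (31² + 1514)²) = 1/(4600 + (961 + 1514)²) = 1/(4600 + 2475²) = 1/(4600 + 6125625) = 1/6130225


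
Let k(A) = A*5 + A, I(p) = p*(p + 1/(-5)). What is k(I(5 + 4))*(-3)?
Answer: -7128/5 ≈ -1425.6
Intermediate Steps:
I(p) = p*(-1/5 + p) (I(p) = p*(p - 1/5) = p*(-1/5 + p))
k(A) = 6*A (k(A) = 5*A + A = 6*A)
k(I(5 + 4))*(-3) = (6*((5 + 4)*(-1/5 + (5 + 4))))*(-3) = (6*(9*(-1/5 + 9)))*(-3) = (6*(9*(44/5)))*(-3) = (6*(396/5))*(-3) = (2376/5)*(-3) = -7128/5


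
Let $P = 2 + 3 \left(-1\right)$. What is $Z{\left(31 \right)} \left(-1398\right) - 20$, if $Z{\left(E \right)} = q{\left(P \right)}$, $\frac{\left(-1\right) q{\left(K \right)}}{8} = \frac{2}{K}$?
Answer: $-22388$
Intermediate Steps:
$P = -1$ ($P = 2 - 3 = -1$)
$q{\left(K \right)} = - \frac{16}{K}$ ($q{\left(K \right)} = - 8 \frac{2}{K} = - \frac{16}{K}$)
$Z{\left(E \right)} = 16$ ($Z{\left(E \right)} = - \frac{16}{-1} = \left(-16\right) \left(-1\right) = 16$)
$Z{\left(31 \right)} \left(-1398\right) - 20 = 16 \left(-1398\right) - 20 = -22368 - 20 = -22388$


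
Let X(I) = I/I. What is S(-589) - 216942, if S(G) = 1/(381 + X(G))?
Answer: -82871843/382 ≈ -2.1694e+5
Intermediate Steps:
X(I) = 1
S(G) = 1/382 (S(G) = 1/(381 + 1) = 1/382)
S(-589) - 216942 = 1/382 - 216942 = -82871843/382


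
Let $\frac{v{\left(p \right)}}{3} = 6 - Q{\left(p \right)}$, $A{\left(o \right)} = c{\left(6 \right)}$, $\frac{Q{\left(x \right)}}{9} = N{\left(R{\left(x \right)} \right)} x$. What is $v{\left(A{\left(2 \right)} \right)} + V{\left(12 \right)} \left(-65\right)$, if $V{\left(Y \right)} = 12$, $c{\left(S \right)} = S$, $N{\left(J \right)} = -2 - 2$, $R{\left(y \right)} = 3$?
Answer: $-114$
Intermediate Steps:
$N{\left(J \right)} = -4$ ($N{\left(J \right)} = -2 - 2 = -4$)
$Q{\left(x \right)} = - 36 x$ ($Q{\left(x \right)} = 9 \left(- 4 x\right) = - 36 x$)
$A{\left(o \right)} = 6$
$v{\left(p \right)} = 18 + 108 p$ ($v{\left(p \right)} = 3 \left(6 - - 36 p\right) = 3 \left(6 + 36 p\right) = 18 + 108 p$)
$v{\left(A{\left(2 \right)} \right)} + V{\left(12 \right)} \left(-65\right) = \left(18 + 108 \cdot 6\right) + 12 \left(-65\right) = \left(18 + 648\right) - 780 = 666 - 780 = -114$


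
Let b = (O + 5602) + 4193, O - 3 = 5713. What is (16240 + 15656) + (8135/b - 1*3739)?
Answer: 436751362/15511 ≈ 28158.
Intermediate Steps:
O = 5716 (O = 3 + 5713 = 5716)
b = 15511 (b = (5716 + 5602) + 4193 = 11318 + 4193 = 15511)
(16240 + 15656) + (8135/b - 1*3739) = (16240 + 15656) + (8135/15511 - 1*3739) = 31896 + (8135*(1/15511) - 3739) = 31896 + (8135/15511 - 3739) = 31896 - 57987494/15511 = 436751362/15511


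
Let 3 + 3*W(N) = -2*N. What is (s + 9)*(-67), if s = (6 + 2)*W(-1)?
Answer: -1273/3 ≈ -424.33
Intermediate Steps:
W(N) = -1 - 2*N/3 (W(N) = -1 + (-2*N)/3 = -1 - 2*N/3)
s = -8/3 (s = (6 + 2)*(-1 - ⅔*(-1)) = 8*(-1 + ⅔) = 8*(-⅓) = -8/3 ≈ -2.6667)
(s + 9)*(-67) = (-8/3 + 9)*(-67) = (19/3)*(-67) = -1273/3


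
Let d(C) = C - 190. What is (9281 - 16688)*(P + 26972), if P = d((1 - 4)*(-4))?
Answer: -198463158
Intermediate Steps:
d(C) = -190 + C
P = -178 (P = -190 + (1 - 4)*(-4) = -190 - 3*(-4) = -190 + 12 = -178)
(9281 - 16688)*(P + 26972) = (9281 - 16688)*(-178 + 26972) = -7407*26794 = -198463158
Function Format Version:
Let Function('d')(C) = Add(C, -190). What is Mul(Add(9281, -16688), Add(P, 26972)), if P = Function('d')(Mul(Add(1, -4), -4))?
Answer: -198463158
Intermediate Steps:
Function('d')(C) = Add(-190, C)
P = -178 (P = Add(-190, Mul(Add(1, -4), -4)) = Add(-190, Mul(-3, -4)) = Add(-190, 12) = -178)
Mul(Add(9281, -16688), Add(P, 26972)) = Mul(Add(9281, -16688), Add(-178, 26972)) = Mul(-7407, 26794) = -198463158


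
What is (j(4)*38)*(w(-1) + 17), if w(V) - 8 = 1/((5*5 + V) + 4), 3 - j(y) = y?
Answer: -13319/14 ≈ -951.36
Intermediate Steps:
j(y) = 3 - y
w(V) = 8 + 1/(29 + V) (w(V) = 8 + 1/((5*5 + V) + 4) = 8 + 1/((25 + V) + 4) = 8 + 1/(29 + V))
(j(4)*38)*(w(-1) + 17) = ((3 - 1*4)*38)*((233 + 8*(-1))/(29 - 1) + 17) = ((3 - 4)*38)*((233 - 8)/28 + 17) = (-1*38)*((1/28)*225 + 17) = -38*(225/28 + 17) = -38*701/28 = -13319/14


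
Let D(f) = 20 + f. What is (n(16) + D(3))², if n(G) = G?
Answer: 1521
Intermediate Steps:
(n(16) + D(3))² = (16 + (20 + 3))² = (16 + 23)² = 39² = 1521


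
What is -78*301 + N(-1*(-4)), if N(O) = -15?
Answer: -23493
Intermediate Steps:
-78*301 + N(-1*(-4)) = -78*301 - 15 = -23478 - 15 = -23493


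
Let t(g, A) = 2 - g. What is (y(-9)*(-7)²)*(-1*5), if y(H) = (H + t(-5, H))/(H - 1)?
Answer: -49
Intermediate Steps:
y(H) = (7 + H)/(-1 + H) (y(H) = (H + (2 - 1*(-5)))/(H - 1) = (H + (2 + 5))/(-1 + H) = (H + 7)/(-1 + H) = (7 + H)/(-1 + H))
(y(-9)*(-7)²)*(-1*5) = (((7 - 9)/(-1 - 9))*(-7)²)*(-1*5) = ((-2/(-10))*49)*(-5) = (-⅒*(-2)*49)*(-5) = ((⅕)*49)*(-5) = (49/5)*(-5) = -49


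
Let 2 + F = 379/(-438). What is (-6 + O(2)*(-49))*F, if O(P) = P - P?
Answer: 1255/73 ≈ 17.192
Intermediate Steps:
O(P) = 0
F = -1255/438 (F = -2 + 379/(-438) = -2 + 379*(-1/438) = -2 - 379/438 = -1255/438 ≈ -2.8653)
(-6 + O(2)*(-49))*F = (-6 + 0*(-49))*(-1255/438) = (-6 + 0)*(-1255/438) = -6*(-1255/438) = 1255/73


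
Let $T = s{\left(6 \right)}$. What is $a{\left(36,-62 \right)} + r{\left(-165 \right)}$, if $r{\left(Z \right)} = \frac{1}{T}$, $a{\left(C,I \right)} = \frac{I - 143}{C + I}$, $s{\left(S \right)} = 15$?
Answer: $\frac{3101}{390} \approx 7.9513$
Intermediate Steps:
$a{\left(C,I \right)} = \frac{-143 + I}{C + I}$
$T = 15$
$r{\left(Z \right)} = \frac{1}{15}$
$a{\left(36,-62 \right)} + r{\left(-165 \right)} = \frac{-143 - 62}{36 - 62} + \frac{1}{15} = \frac{1}{-26} \left(-205\right) + \frac{1}{15} = \left(- \frac{1}{26}\right) \left(-205\right) + \frac{1}{15} = \frac{205}{26} + \frac{1}{15} = \frac{3101}{390}$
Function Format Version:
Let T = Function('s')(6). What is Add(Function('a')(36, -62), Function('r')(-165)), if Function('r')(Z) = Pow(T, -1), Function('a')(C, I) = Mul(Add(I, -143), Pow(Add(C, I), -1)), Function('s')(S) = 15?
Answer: Rational(3101, 390) ≈ 7.9513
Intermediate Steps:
Function('a')(C, I) = Mul(Pow(Add(C, I), -1), Add(-143, I)) (Function('a')(C, I) = Mul(Add(-143, I), Pow(Add(C, I), -1)) = Mul(Pow(Add(C, I), -1), Add(-143, I)))
T = 15
Function('r')(Z) = Rational(1, 15) (Function('r')(Z) = Pow(15, -1) = Rational(1, 15))
Add(Function('a')(36, -62), Function('r')(-165)) = Add(Mul(Pow(Add(36, -62), -1), Add(-143, -62)), Rational(1, 15)) = Add(Mul(Pow(-26, -1), -205), Rational(1, 15)) = Add(Mul(Rational(-1, 26), -205), Rational(1, 15)) = Add(Rational(205, 26), Rational(1, 15)) = Rational(3101, 390)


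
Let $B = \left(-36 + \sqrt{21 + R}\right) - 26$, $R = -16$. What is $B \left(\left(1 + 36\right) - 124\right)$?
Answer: $5394 - 87 \sqrt{5} \approx 5199.5$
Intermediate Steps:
$B = -62 + \sqrt{5}$ ($B = \left(-36 + \sqrt{21 - 16}\right) - 26 = \left(-36 + \sqrt{5}\right) - 26 = -62 + \sqrt{5} \approx -59.764$)
$B \left(\left(1 + 36\right) - 124\right) = \left(-62 + \sqrt{5}\right) \left(\left(1 + 36\right) - 124\right) = \left(-62 + \sqrt{5}\right) \left(37 - 124\right) = \left(-62 + \sqrt{5}\right) \left(-87\right) = 5394 - 87 \sqrt{5}$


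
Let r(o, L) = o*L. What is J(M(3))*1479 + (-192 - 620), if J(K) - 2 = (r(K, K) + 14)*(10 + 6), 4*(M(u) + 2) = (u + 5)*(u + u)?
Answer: 2699842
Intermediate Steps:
r(o, L) = L*o
M(u) = -2 + u*(5 + u)/2 (M(u) = -2 + ((u + 5)*(u + u))/4 = -2 + ((5 + u)*(2*u))/4 = -2 + (2*u*(5 + u))/4 = -2 + u*(5 + u)/2)
J(K) = 226 + 16*K² (J(K) = 2 + (K*K + 14)*(10 + 6) = 2 + (K² + 14)*16 = 2 + (14 + K²)*16 = 2 + (224 + 16*K²) = 226 + 16*K²)
J(M(3))*1479 + (-192 - 620) = (226 + 16*(-2 + (½)*3² + (5/2)*3)²)*1479 + (-192 - 620) = (226 + 16*(-2 + (½)*9 + 15/2)²)*1479 - 812 = (226 + 16*(-2 + 9/2 + 15/2)²)*1479 - 812 = (226 + 16*10²)*1479 - 812 = (226 + 16*100)*1479 - 812 = (226 + 1600)*1479 - 812 = 1826*1479 - 812 = 2700654 - 812 = 2699842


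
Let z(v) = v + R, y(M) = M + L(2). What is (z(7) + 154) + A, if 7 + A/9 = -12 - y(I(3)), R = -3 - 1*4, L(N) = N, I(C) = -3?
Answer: -8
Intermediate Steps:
R = -7 (R = -3 - 4 = -7)
y(M) = 2 + M (y(M) = M + 2 = 2 + M)
z(v) = -7 + v (z(v) = v - 7 = -7 + v)
A = -162 (A = -63 + 9*(-12 - (2 - 3)) = -63 + 9*(-12 - 1*(-1)) = -63 + 9*(-12 + 1) = -63 + 9*(-11) = -63 - 99 = -162)
(z(7) + 154) + A = ((-7 + 7) + 154) - 162 = (0 + 154) - 162 = 154 - 162 = -8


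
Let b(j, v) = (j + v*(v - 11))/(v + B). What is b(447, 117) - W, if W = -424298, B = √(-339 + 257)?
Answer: 5844511091/13771 - 12849*I*√82/13771 ≈ 4.2441e+5 - 8.4491*I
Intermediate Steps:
B = I*√82 (B = √(-82) = I*√82 ≈ 9.0554*I)
b(j, v) = (j + v*(-11 + v))/(v + I*√82) (b(j, v) = (j + v*(v - 11))/(v + I*√82) = (j + v*(-11 + v))/(v + I*√82))
b(447, 117) - W = (447 + 117² - 11*117)/(117 + I*√82) - 1*(-424298) = (447 + 13689 - 1287)/(117 + I*√82) + 424298 = 12849/(117 + I*√82) + 424298 = 424298 + 12849/(117 + I*√82)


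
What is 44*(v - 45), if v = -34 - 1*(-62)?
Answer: -748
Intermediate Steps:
v = 28 (v = -34 + 62 = 28)
44*(v - 45) = 44*(28 - 45) = 44*(-17) = -748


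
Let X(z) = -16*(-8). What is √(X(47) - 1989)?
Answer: I*√1861 ≈ 43.139*I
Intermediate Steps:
X(z) = 128
√(X(47) - 1989) = √(128 - 1989) = √(-1861) = I*√1861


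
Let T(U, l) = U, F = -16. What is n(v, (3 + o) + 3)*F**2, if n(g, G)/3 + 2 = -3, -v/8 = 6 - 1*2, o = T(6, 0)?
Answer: -3840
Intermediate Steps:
o = 6
v = -32 (v = -8*(6 - 1*2) = -8*(6 - 2) = -8*4 = -32)
n(g, G) = -15 (n(g, G) = -6 + 3*(-3) = -6 - 9 = -15)
n(v, (3 + o) + 3)*F**2 = -15*(-16)**2 = -15*256 = -3840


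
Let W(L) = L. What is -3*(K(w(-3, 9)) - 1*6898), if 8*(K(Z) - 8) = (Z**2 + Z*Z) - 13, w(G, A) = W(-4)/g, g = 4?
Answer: 165393/8 ≈ 20674.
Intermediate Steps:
w(G, A) = -1 (w(G, A) = -4/4 = -4*1/4 = -1)
K(Z) = 51/8 + Z**2/4 (K(Z) = 8 + ((Z**2 + Z*Z) - 13)/8 = 8 + ((Z**2 + Z**2) - 13)/8 = 8 + (2*Z**2 - 13)/8 = 8 + (-13 + 2*Z**2)/8 = 8 + (-13/8 + Z**2/4) = 51/8 + Z**2/4)
-3*(K(w(-3, 9)) - 1*6898) = -3*((51/8 + (1/4)*(-1)**2) - 1*6898) = -3*((51/8 + (1/4)*1) - 6898) = -3*((51/8 + 1/4) - 6898) = -3*(53/8 - 6898) = -3*(-55131/8) = 165393/8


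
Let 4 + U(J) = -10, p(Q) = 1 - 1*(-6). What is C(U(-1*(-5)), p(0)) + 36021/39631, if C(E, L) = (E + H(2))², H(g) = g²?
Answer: 3999121/39631 ≈ 100.91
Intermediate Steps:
p(Q) = 7 (p(Q) = 1 + 6 = 7)
U(J) = -14 (U(J) = -4 - 10 = -14)
C(E, L) = (4 + E)² (C(E, L) = (E + 2²)² = (E + 4)² = (4 + E)²)
C(U(-1*(-5)), p(0)) + 36021/39631 = (4 - 14)² + 36021/39631 = (-10)² + 36021*(1/39631) = 100 + 36021/39631 = 3999121/39631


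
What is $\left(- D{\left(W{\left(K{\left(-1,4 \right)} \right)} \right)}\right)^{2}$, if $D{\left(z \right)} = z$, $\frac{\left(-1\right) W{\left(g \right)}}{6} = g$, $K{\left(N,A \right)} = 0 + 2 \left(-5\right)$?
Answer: $3600$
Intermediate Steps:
$K{\left(N,A \right)} = -10$ ($K{\left(N,A \right)} = 0 - 10 = -10$)
$W{\left(g \right)} = - 6 g$
$\left(- D{\left(W{\left(K{\left(-1,4 \right)} \right)} \right)}\right)^{2} = \left(- \left(-6\right) \left(-10\right)\right)^{2} = \left(\left(-1\right) 60\right)^{2} = \left(-60\right)^{2} = 3600$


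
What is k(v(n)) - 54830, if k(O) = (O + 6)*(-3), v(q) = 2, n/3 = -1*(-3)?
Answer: -54854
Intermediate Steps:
n = 9 (n = 3*(-1*(-3)) = 3*3 = 9)
k(O) = -18 - 3*O (k(O) = (6 + O)*(-3) = -18 - 3*O)
k(v(n)) - 54830 = (-18 - 3*2) - 54830 = (-18 - 6) - 54830 = -24 - 54830 = -54854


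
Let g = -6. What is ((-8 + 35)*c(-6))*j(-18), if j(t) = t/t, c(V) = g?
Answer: -162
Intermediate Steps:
c(V) = -6
j(t) = 1
((-8 + 35)*c(-6))*j(-18) = ((-8 + 35)*(-6))*1 = (27*(-6))*1 = -162*1 = -162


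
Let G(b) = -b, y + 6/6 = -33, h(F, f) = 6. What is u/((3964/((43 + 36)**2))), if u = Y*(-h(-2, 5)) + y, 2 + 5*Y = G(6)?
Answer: -380701/9910 ≈ -38.416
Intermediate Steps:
y = -34 (y = -1 - 33 = -34)
Y = -8/5 (Y = -2/5 + (-1*6)/5 = -2/5 + (1/5)*(-6) = -2/5 - 6/5 = -8/5 ≈ -1.6000)
u = -122/5 (u = -(-8)*6/5 - 34 = -8/5*(-6) - 34 = 48/5 - 34 = -122/5 ≈ -24.400)
u/((3964/((43 + 36)**2))) = -122*(43 + 36)**2/3964/5 = -122/(5*(3964/(79**2))) = -122/(5*(3964/6241)) = -122/(5*(3964*(1/6241))) = -122/(5*3964/6241) = -122/5*6241/3964 = -380701/9910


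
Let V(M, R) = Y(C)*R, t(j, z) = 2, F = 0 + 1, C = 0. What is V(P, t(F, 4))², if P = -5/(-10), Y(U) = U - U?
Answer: 0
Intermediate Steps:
F = 1
Y(U) = 0
P = ½ (P = -5*(-⅒) = ½ ≈ 0.50000)
V(M, R) = 0 (V(M, R) = 0*R = 0)
V(P, t(F, 4))² = 0² = 0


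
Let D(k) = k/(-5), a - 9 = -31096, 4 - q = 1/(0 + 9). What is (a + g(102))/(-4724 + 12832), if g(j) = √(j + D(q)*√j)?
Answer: -31087/8108 + √(918 - 7*√102)/24324 ≈ -3.8329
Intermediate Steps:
q = 35/9 (q = 4 - 1/(0 + 9) = 4 - 1/9 = 4 - 1*⅑ = 4 - ⅑ = 35/9 ≈ 3.8889)
a = -31087 (a = 9 - 31096 = -31087)
D(k) = -k/5 (D(k) = k*(-⅕) = -k/5)
g(j) = √(j - 7*√j/9) (g(j) = √(j + (-⅕*35/9)*√j) = √(j - 7*√j/9))
(a + g(102))/(-4724 + 12832) = (-31087 + √(-7*√102 + 9*102)/3)/(-4724 + 12832) = (-31087 + √(-7*√102 + 918)/3)/8108 = (-31087 + √(918 - 7*√102)/3)*(1/8108) = -31087/8108 + √(918 - 7*√102)/24324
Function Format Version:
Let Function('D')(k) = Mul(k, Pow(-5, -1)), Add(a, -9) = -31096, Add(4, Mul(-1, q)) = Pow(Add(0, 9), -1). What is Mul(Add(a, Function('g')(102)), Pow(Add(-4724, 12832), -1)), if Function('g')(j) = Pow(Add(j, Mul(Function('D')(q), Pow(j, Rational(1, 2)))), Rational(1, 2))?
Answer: Add(Rational(-31087, 8108), Mul(Rational(1, 24324), Pow(Add(918, Mul(-7, Pow(102, Rational(1, 2)))), Rational(1, 2)))) ≈ -3.8329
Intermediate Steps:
q = Rational(35, 9) (q = Add(4, Mul(-1, Pow(Add(0, 9), -1))) = Add(4, Mul(-1, Pow(9, -1))) = Add(4, Mul(-1, Rational(1, 9))) = Add(4, Rational(-1, 9)) = Rational(35, 9) ≈ 3.8889)
a = -31087 (a = Add(9, -31096) = -31087)
Function('D')(k) = Mul(Rational(-1, 5), k) (Function('D')(k) = Mul(k, Rational(-1, 5)) = Mul(Rational(-1, 5), k))
Function('g')(j) = Pow(Add(j, Mul(Rational(-7, 9), Pow(j, Rational(1, 2)))), Rational(1, 2)) (Function('g')(j) = Pow(Add(j, Mul(Mul(Rational(-1, 5), Rational(35, 9)), Pow(j, Rational(1, 2)))), Rational(1, 2)) = Pow(Add(j, Mul(Rational(-7, 9), Pow(j, Rational(1, 2)))), Rational(1, 2)))
Mul(Add(a, Function('g')(102)), Pow(Add(-4724, 12832), -1)) = Mul(Add(-31087, Mul(Rational(1, 3), Pow(Add(Mul(-7, Pow(102, Rational(1, 2))), Mul(9, 102)), Rational(1, 2)))), Pow(Add(-4724, 12832), -1)) = Mul(Add(-31087, Mul(Rational(1, 3), Pow(Add(Mul(-7, Pow(102, Rational(1, 2))), 918), Rational(1, 2)))), Pow(8108, -1)) = Mul(Add(-31087, Mul(Rational(1, 3), Pow(Add(918, Mul(-7, Pow(102, Rational(1, 2)))), Rational(1, 2)))), Rational(1, 8108)) = Add(Rational(-31087, 8108), Mul(Rational(1, 24324), Pow(Add(918, Mul(-7, Pow(102, Rational(1, 2)))), Rational(1, 2))))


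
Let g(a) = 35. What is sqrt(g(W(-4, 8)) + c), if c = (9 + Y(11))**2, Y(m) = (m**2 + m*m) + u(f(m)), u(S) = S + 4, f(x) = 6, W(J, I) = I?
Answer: 2*sqrt(17039) ≈ 261.07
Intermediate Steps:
u(S) = 4 + S
Y(m) = 10 + 2*m**2 (Y(m) = (m**2 + m*m) + (4 + 6) = (m**2 + m**2) + 10 = 2*m**2 + 10 = 10 + 2*m**2)
c = 68121 (c = (9 + (10 + 2*11**2))**2 = (9 + (10 + 2*121))**2 = (9 + (10 + 242))**2 = (9 + 252)**2 = 261**2 = 68121)
sqrt(g(W(-4, 8)) + c) = sqrt(35 + 68121) = sqrt(68156) = 2*sqrt(17039)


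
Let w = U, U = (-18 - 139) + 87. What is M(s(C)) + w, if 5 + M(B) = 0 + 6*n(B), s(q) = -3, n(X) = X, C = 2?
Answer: -93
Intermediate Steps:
U = -70 (U = -157 + 87 = -70)
M(B) = -5 + 6*B (M(B) = -5 + (0 + 6*B) = -5 + 6*B)
w = -70
M(s(C)) + w = (-5 + 6*(-3)) - 70 = (-5 - 18) - 70 = -23 - 70 = -93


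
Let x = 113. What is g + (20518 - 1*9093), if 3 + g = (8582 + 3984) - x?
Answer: 23875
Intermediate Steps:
g = 12450 (g = -3 + ((8582 + 3984) - 1*113) = -3 + (12566 - 113) = -3 + 12453 = 12450)
g + (20518 - 1*9093) = 12450 + (20518 - 1*9093) = 12450 + (20518 - 9093) = 12450 + 11425 = 23875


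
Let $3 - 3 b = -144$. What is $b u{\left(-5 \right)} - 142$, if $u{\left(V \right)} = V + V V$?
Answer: $838$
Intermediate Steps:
$u{\left(V \right)} = V + V^{2}$
$b = 49$ ($b = 1 - -48 = 1 + 48 = 49$)
$b u{\left(-5 \right)} - 142 = 49 \left(- 5 \left(1 - 5\right)\right) - 142 = 49 \left(\left(-5\right) \left(-4\right)\right) - 142 = 49 \cdot 20 - 142 = 980 - 142 = 838$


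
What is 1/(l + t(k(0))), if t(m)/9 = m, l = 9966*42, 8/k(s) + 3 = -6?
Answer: 1/418564 ≈ 2.3891e-6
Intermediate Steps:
k(s) = -8/9 (k(s) = 8/(-3 - 6) = 8/(-9) = 8*(-⅑) = -8/9)
l = 418572
t(m) = 9*m
1/(l + t(k(0))) = 1/(418572 + 9*(-8/9)) = 1/(418572 - 8) = 1/418564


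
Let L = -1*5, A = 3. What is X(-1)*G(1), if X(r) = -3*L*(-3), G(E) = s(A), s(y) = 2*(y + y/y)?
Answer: -360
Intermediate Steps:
s(y) = 2 + 2*y (s(y) = 2*(y + 1) = 2*(1 + y) = 2 + 2*y)
L = -5
G(E) = 8 (G(E) = 2 + 2*3 = 2 + 6 = 8)
X(r) = -45 (X(r) = -3*(-5)*(-3) = 15*(-3) = -45)
X(-1)*G(1) = -45*8 = -360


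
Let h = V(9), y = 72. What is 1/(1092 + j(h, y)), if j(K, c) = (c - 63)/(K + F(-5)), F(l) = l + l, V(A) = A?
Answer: 1/1083 ≈ 0.00092336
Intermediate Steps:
F(l) = 2*l
h = 9
j(K, c) = (-63 + c)/(-10 + K) (j(K, c) = (c - 63)/(K + 2*(-5)) = (-63 + c)/(K - 10) = (-63 + c)/(-10 + K))
1/(1092 + j(h, y)) = 1/(1092 + (-63 + 72)/(-10 + 9)) = 1/(1092 + 9/(-1)) = 1/(1092 - 1*9) = 1/(1092 - 9) = 1/1083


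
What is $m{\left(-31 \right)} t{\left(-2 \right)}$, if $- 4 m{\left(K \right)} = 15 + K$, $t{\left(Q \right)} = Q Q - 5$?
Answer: $-4$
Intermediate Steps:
$t{\left(Q \right)} = -5 + Q^{2}$ ($t{\left(Q \right)} = Q^{2} - 5 = -5 + Q^{2}$)
$m{\left(K \right)} = - \frac{15}{4} - \frac{K}{4}$ ($m{\left(K \right)} = - \frac{15 + K}{4} = - \frac{15}{4} - \frac{K}{4}$)
$m{\left(-31 \right)} t{\left(-2 \right)} = \left(- \frac{15}{4} - - \frac{31}{4}\right) \left(-5 + \left(-2\right)^{2}\right) = \left(- \frac{15}{4} + \frac{31}{4}\right) \left(-5 + 4\right) = 4 \left(-1\right) = -4$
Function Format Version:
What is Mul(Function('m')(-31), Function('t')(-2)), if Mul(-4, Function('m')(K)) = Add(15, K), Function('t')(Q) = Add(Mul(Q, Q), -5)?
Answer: -4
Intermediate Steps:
Function('t')(Q) = Add(-5, Pow(Q, 2)) (Function('t')(Q) = Add(Pow(Q, 2), -5) = Add(-5, Pow(Q, 2)))
Function('m')(K) = Add(Rational(-15, 4), Mul(Rational(-1, 4), K)) (Function('m')(K) = Mul(Rational(-1, 4), Add(15, K)) = Add(Rational(-15, 4), Mul(Rational(-1, 4), K)))
Mul(Function('m')(-31), Function('t')(-2)) = Mul(Add(Rational(-15, 4), Mul(Rational(-1, 4), -31)), Add(-5, Pow(-2, 2))) = Mul(Add(Rational(-15, 4), Rational(31, 4)), Add(-5, 4)) = Mul(4, -1) = -4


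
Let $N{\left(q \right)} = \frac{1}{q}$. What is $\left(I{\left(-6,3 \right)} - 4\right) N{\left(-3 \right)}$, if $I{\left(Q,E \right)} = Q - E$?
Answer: $\frac{13}{3} \approx 4.3333$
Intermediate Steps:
$\left(I{\left(-6,3 \right)} - 4\right) N{\left(-3 \right)} = \frac{\left(-6 - 3\right) - 4}{-3} = \left(\left(-6 - 3\right) - 4\right) \left(- \frac{1}{3}\right) = \left(-9 - 4\right) \left(- \frac{1}{3}\right) = \left(-13\right) \left(- \frac{1}{3}\right) = \frac{13}{3}$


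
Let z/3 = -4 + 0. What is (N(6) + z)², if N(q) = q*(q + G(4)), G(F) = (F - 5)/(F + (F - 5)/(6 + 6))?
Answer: 1115136/2209 ≈ 504.81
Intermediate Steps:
G(F) = (-5 + F)/(-5/12 + 13*F/12) (G(F) = (-5 + F)/(F + (-5 + F)/12) = (-5 + F)/(F + (-5 + F)*(1/12)) = (-5 + F)/(F + (-5/12 + F/12)) = (-5 + F)/(-5/12 + 13*F/12))
N(q) = q*(-12/47 + q) (N(q) = q*(q + 12*(-5 + 4)/(-5 + 13*4)) = q*(q + 12*(-1)/(-5 + 52)) = q*(q + 12*(-1)/47) = q*(q + 12*(1/47)*(-1)) = q*(q - 12/47) = q*(-12/47 + q))
z = -12 (z = 3*(-4 + 0) = 3*(-4) = -12)
(N(6) + z)² = ((1/47)*6*(-12 + 47*6) - 12)² = ((1/47)*6*(-12 + 282) - 12)² = ((1/47)*6*270 - 12)² = (1620/47 - 12)² = (1056/47)² = 1115136/2209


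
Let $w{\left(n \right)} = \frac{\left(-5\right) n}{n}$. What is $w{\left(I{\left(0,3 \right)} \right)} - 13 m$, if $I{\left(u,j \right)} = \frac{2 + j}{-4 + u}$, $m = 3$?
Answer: $-44$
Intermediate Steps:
$I{\left(u,j \right)} = \frac{2 + j}{-4 + u}$
$w{\left(n \right)} = -5$
$w{\left(I{\left(0,3 \right)} \right)} - 13 m = -5 - 39 = -44$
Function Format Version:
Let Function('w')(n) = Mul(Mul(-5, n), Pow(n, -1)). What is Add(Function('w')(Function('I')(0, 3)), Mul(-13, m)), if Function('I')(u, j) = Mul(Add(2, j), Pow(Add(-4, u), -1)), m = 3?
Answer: -44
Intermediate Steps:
Function('I')(u, j) = Mul(Pow(Add(-4, u), -1), Add(2, j))
Function('w')(n) = -5
Add(Function('w')(Function('I')(0, 3)), Mul(-13, m)) = Add(-5, Mul(-13, 3)) = Add(-5, -39) = -44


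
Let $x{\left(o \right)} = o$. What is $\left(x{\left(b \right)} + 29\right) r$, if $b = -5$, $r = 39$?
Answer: $936$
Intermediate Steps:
$\left(x{\left(b \right)} + 29\right) r = \left(-5 + 29\right) 39 = 24 \cdot 39 = 936$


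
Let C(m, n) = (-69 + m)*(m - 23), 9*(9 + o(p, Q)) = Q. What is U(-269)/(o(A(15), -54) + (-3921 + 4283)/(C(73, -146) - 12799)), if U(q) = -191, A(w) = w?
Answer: 2406409/189347 ≈ 12.709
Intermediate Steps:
o(p, Q) = -9 + Q/9
C(m, n) = (-69 + m)*(-23 + m)
U(-269)/(o(A(15), -54) + (-3921 + 4283)/(C(73, -146) - 12799)) = -191/((-9 + (⅑)*(-54)) + (-3921 + 4283)/((1587 + 73² - 92*73) - 12799)) = -191/((-9 - 6) + 362/((1587 + 5329 - 6716) - 12799)) = -191/(-15 + 362/(200 - 12799)) = -191/(-15 + 362/(-12599)) = -191/(-15 + 362*(-1/12599)) = -191/(-15 - 362/12599) = -191/(-189347/12599) = -191*(-12599/189347) = 2406409/189347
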